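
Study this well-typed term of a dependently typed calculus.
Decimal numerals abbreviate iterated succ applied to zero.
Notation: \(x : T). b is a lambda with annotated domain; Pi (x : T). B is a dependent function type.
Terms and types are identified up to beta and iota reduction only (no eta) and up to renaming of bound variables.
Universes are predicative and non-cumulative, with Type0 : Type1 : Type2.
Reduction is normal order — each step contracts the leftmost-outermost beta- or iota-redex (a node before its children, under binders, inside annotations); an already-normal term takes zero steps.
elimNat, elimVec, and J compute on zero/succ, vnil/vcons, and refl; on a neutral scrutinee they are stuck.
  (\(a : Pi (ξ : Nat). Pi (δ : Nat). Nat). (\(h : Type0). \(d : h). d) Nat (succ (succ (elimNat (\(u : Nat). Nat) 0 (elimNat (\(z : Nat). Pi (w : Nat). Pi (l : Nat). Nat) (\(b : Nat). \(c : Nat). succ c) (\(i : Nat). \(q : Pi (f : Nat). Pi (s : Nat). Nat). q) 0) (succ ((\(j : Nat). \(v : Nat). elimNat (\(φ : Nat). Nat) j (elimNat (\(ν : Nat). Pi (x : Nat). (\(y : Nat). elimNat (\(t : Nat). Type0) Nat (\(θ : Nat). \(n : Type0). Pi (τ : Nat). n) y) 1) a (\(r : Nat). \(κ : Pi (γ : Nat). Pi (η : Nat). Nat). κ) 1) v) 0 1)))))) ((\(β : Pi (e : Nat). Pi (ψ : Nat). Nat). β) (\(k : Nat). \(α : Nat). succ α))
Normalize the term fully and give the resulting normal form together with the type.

normal form:
  4
type:
  Nat
observation: the leftmost-outermost redex is a beta-redex, and normalization takes 23 steps.


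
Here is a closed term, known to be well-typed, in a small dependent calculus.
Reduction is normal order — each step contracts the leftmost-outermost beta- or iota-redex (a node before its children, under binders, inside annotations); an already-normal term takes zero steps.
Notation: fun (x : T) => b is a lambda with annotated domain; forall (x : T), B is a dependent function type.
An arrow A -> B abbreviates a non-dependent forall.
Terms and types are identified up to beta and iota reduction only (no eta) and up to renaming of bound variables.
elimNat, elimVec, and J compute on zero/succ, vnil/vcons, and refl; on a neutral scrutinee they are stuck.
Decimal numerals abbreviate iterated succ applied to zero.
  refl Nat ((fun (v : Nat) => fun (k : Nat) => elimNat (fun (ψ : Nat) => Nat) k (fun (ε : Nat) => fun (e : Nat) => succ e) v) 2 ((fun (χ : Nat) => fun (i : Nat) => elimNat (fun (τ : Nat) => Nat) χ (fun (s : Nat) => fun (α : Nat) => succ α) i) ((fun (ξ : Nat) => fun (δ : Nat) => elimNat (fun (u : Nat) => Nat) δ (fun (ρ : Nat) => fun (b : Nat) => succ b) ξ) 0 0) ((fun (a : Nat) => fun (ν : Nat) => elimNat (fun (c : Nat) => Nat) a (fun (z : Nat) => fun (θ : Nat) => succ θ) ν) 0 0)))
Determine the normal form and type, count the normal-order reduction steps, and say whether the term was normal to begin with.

resulting normal form:
  refl Nat 2
the term's type:
  Eq Nat 2 2
normal-order step count: 18
already normal: no
first contracted redex: a beta-redex


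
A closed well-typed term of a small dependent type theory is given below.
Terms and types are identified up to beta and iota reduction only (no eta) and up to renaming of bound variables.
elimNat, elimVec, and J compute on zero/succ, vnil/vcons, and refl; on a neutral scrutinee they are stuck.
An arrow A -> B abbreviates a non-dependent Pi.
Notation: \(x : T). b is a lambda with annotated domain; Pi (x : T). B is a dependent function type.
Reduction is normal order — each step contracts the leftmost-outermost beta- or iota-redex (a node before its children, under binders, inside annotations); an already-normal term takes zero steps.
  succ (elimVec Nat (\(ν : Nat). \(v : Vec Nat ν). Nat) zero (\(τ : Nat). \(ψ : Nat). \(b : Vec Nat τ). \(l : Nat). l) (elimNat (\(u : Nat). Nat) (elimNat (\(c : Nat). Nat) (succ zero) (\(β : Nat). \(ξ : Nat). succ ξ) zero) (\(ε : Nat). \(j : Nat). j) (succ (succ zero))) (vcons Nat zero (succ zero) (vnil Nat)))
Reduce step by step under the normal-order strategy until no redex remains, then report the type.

normal-order reduction:
  succ (elimVec Nat (\(ν : Nat). \(v : Vec Nat ν). Nat) zero (\(τ : Nat). \(ψ : Nat). \(b : Vec Nat τ). \(l : Nat). l) (elimNat (\(u : Nat). Nat) (elimNat (\(c : Nat). Nat) (succ zero) (\(β : Nat). \(ξ : Nat). succ ξ) zero) (\(ε : Nat). \(j : Nat). j) (succ (succ zero))) (vcons Nat zero (succ zero) (vnil Nat)))
  ~> succ ((\(ν : Nat). \(v : Nat). \(τ : Vec Nat ν). \(ψ : Nat). ψ) zero (succ zero) (vnil Nat) (elimVec Nat (\(b : Nat). \(l : Vec Nat b). Nat) zero (\(u : Nat). \(c : Nat). \(β : Vec Nat u). \(ξ : Nat). ξ) zero (vnil Nat)))
  ~> succ ((\(ν : Nat). \(v : Vec Nat zero). \(τ : Nat). τ) (succ zero) (vnil Nat) (elimVec Nat (\(ψ : Nat). \(b : Vec Nat ψ). Nat) zero (\(l : Nat). \(u : Nat). \(c : Vec Nat l). \(β : Nat). β) zero (vnil Nat)))
  ~> succ ((\(ν : Vec Nat zero). \(v : Nat). v) (vnil Nat) (elimVec Nat (\(τ : Nat). \(ψ : Vec Nat τ). Nat) zero (\(b : Nat). \(l : Nat). \(u : Vec Nat b). \(c : Nat). c) zero (vnil Nat)))
  ~> succ ((\(ν : Nat). ν) (elimVec Nat (\(v : Nat). \(τ : Vec Nat v). Nat) zero (\(ψ : Nat). \(b : Nat). \(l : Vec Nat ψ). \(u : Nat). u) zero (vnil Nat)))
  ~> succ (elimVec Nat (\(ν : Nat). \(v : Vec Nat ν). Nat) zero (\(τ : Nat). \(ψ : Nat). \(b : Vec Nat τ). \(l : Nat). l) zero (vnil Nat))
  ~> succ zero
inferred type:
  Nat


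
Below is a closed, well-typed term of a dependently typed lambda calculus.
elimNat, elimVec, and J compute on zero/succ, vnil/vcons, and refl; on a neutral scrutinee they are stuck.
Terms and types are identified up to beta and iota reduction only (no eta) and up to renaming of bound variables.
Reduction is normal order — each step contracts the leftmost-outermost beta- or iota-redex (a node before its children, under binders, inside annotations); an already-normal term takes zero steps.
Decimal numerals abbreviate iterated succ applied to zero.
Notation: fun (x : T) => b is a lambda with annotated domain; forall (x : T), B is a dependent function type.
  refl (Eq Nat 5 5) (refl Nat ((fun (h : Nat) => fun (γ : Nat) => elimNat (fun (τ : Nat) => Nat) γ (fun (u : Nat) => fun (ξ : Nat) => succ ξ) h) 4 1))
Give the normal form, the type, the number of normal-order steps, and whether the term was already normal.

resulting normal form:
  refl (Eq Nat 5 5) (refl Nat 5)
the term's type:
  Eq (Eq Nat 5 5) (refl Nat 5) (refl Nat 5)
reduction steps (normal order): 15
started in normal form: no
first redex: a beta-redex


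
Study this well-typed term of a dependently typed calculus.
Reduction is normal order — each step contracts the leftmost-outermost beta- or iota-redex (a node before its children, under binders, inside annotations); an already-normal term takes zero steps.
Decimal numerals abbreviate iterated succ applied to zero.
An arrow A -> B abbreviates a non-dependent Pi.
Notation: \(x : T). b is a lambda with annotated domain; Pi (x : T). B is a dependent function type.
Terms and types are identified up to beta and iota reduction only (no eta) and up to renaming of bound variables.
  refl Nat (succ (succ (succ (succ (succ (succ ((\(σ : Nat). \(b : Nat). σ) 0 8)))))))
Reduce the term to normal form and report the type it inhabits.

resulting normal form:
  refl Nat 6
type:
  Eq Nat 6 6
observation: reduction starts at a beta-redex, and 2 normal-order steps reach the normal form.


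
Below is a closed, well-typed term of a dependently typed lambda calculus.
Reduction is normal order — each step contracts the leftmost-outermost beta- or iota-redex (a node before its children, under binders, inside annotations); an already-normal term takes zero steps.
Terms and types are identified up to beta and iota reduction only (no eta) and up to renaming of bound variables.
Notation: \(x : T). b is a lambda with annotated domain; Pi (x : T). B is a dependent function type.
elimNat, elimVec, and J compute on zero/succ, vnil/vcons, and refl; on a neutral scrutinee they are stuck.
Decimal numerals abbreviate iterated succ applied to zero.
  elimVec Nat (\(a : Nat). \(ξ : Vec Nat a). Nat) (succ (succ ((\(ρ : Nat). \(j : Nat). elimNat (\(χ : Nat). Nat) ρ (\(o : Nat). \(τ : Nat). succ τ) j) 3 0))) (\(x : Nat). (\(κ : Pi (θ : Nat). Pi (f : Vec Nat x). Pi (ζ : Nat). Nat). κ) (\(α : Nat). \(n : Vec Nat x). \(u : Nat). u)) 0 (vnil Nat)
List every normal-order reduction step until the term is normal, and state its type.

normal-order reduction sequence:
  elimVec Nat (\(a : Nat). \(ξ : Vec Nat a). Nat) (succ (succ ((\(ρ : Nat). \(j : Nat). elimNat (\(χ : Nat). Nat) ρ (\(o : Nat). \(τ : Nat). succ τ) j) 3 0))) (\(x : Nat). (\(κ : Pi (θ : Nat). Pi (f : Vec Nat x). Pi (ζ : Nat). Nat). κ) (\(α : Nat). \(n : Vec Nat x). \(u : Nat). u)) 0 (vnil Nat)
  ~> succ (succ ((\(a : Nat). \(ξ : Nat). elimNat (\(ρ : Nat). Nat) a (\(j : Nat). \(χ : Nat). succ χ) ξ) 3 0))
  ~> succ (succ ((\(a : Nat). elimNat (\(ξ : Nat). Nat) 3 (\(ρ : Nat). \(j : Nat). succ j) a) 0))
  ~> succ (succ (elimNat (\(a : Nat). Nat) 3 (\(ξ : Nat). \(ρ : Nat). succ ρ) 0))
  ~> 5
type:
  Nat


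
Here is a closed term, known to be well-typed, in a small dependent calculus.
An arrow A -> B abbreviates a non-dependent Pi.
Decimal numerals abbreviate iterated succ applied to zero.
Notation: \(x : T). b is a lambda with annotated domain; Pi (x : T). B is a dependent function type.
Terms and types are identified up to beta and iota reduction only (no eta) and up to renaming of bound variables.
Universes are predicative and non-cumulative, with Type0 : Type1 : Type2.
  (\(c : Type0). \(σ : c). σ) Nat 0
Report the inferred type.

inferred type:
  Nat


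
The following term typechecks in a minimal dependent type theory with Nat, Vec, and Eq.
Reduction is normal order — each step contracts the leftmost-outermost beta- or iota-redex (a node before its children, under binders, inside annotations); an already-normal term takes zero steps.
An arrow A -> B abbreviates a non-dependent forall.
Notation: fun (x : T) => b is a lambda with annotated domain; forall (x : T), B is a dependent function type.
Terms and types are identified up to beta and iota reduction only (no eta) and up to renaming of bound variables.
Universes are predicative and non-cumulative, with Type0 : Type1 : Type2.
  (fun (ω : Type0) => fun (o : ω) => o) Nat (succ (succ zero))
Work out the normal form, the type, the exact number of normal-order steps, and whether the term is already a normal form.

reduced normal form:
  succ (succ zero)
type:
  Nat
normal-order step count: 2
term was already normal: no
first contracted redex: a beta-redex


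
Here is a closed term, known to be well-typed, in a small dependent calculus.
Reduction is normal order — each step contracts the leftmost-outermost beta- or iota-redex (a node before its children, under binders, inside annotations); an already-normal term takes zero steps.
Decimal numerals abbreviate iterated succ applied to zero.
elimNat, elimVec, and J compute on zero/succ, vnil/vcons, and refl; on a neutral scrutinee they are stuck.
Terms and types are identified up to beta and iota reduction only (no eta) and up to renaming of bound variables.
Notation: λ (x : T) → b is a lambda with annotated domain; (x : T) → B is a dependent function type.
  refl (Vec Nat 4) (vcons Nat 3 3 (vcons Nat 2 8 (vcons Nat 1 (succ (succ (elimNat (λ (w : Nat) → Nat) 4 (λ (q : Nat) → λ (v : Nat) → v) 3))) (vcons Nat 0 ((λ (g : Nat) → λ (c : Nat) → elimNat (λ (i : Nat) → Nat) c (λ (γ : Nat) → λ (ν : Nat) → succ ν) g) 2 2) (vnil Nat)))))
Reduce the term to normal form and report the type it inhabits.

resulting normal form:
  refl (Vec Nat 4) (vcons Nat 3 3 (vcons Nat 2 8 (vcons Nat 1 6 (vcons Nat 0 4 (vnil Nat)))))
the term's type:
  Eq (Vec Nat 4) (vcons Nat 3 3 (vcons Nat 2 8 (vcons Nat 1 6 (vcons Nat 0 4 (vnil Nat))))) (vcons Nat 3 3 (vcons Nat 2 8 (vcons Nat 1 6 (vcons Nat 0 4 (vnil Nat)))))


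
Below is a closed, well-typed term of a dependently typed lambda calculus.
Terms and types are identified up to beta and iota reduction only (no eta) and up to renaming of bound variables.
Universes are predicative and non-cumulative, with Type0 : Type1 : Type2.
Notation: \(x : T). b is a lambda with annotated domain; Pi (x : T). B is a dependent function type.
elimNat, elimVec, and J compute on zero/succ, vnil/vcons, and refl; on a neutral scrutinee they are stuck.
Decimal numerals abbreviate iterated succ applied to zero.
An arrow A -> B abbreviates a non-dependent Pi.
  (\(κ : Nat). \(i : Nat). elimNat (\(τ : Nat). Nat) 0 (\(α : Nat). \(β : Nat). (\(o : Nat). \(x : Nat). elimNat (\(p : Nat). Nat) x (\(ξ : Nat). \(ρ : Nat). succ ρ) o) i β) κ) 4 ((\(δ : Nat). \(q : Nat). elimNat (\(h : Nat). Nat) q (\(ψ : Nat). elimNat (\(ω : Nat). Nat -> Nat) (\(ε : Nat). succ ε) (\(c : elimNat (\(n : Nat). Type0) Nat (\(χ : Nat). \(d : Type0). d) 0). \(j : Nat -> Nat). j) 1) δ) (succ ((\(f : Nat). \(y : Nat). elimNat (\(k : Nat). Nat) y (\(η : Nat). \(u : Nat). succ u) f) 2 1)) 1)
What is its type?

inferred type:
  Nat


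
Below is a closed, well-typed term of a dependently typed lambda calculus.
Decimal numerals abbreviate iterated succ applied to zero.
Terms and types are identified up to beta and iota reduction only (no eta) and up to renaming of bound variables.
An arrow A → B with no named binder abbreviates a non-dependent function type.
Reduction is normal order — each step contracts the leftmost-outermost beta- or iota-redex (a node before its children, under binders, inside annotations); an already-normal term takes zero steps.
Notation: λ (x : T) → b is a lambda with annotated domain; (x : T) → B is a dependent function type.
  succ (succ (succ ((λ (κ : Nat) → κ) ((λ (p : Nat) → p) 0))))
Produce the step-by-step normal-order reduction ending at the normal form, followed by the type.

normal-order reduction sequence:
  succ (succ (succ ((λ (κ : Nat) → κ) ((λ (p : Nat) → p) 0))))
  ~> succ (succ (succ ((λ (κ : Nat) → κ) 0)))
  ~> 3
the term's type:
  Nat


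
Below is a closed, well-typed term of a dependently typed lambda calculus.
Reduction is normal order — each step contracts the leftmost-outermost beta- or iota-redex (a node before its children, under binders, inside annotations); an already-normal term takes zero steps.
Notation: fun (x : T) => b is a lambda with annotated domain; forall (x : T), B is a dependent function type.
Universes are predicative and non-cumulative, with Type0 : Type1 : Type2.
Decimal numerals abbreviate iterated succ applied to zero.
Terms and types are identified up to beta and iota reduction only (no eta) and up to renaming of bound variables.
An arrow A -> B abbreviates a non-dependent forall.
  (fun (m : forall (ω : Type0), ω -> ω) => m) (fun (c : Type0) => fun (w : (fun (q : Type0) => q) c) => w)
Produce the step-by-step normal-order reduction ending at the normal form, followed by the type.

normal-order reduction:
  (fun (m : forall (ω : Type0), ω -> ω) => m) (fun (c : Type0) => fun (w : (fun (q : Type0) => q) c) => w)
  ~> fun (m : Type0) => fun (ω : (fun (c : Type0) => c) m) => ω
  ~> fun (m : Type0) => fun (ω : m) => ω
the term's type:
  forall (m : Type0), m -> m


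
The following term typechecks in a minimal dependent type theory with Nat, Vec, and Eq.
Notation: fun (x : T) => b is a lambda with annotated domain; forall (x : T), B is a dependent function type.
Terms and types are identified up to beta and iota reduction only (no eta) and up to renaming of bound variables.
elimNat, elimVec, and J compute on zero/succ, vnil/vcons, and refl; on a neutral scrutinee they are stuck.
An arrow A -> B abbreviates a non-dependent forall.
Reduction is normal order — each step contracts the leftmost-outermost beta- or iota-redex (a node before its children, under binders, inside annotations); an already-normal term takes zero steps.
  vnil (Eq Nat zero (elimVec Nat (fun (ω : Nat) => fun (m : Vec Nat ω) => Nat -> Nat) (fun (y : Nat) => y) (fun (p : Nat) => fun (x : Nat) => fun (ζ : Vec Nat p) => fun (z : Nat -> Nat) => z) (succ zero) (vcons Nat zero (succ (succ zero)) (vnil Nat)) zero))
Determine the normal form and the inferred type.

normal form:
  vnil (Eq Nat zero zero)
type:
  Vec (Eq Nat zero zero) zero
observation: reduction starts at an elimVec iota-redex, and 7 normal-order steps reach the normal form.


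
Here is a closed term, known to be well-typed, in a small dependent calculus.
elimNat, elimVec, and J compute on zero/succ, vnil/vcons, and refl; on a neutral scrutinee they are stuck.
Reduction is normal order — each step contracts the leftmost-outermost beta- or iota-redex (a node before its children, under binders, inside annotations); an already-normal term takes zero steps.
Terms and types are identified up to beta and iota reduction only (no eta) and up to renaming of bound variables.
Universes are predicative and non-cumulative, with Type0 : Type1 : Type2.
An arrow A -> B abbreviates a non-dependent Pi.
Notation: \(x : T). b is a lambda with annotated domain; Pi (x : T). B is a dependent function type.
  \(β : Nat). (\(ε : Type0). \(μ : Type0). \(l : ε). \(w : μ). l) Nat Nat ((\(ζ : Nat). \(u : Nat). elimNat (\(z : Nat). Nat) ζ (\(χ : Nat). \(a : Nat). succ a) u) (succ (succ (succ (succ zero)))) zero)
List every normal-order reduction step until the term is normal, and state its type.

reduction (normal order):
  \(β : Nat). (\(ε : Type0). \(μ : Type0). \(l : ε). \(w : μ). l) Nat Nat ((\(ζ : Nat). \(u : Nat). elimNat (\(z : Nat). Nat) ζ (\(χ : Nat). \(a : Nat). succ a) u) (succ (succ (succ (succ zero)))) zero)
  ~> \(β : Nat). (\(ε : Type0). \(μ : Nat). \(l : ε). μ) Nat ((\(w : Nat). \(ζ : Nat). elimNat (\(u : Nat). Nat) w (\(z : Nat). \(χ : Nat). succ χ) ζ) (succ (succ (succ (succ zero)))) zero)
  ~> \(β : Nat). (\(ε : Nat). \(μ : Nat). ε) ((\(l : Nat). \(w : Nat). elimNat (\(ζ : Nat). Nat) l (\(u : Nat). \(z : Nat). succ z) w) (succ (succ (succ (succ zero)))) zero)
  ~> \(β : Nat). \(ε : Nat). (\(μ : Nat). \(l : Nat). elimNat (\(w : Nat). Nat) μ (\(ζ : Nat). \(u : Nat). succ u) l) (succ (succ (succ (succ zero)))) zero
  ~> \(β : Nat). \(ε : Nat). (\(μ : Nat). elimNat (\(l : Nat). Nat) (succ (succ (succ (succ zero)))) (\(w : Nat). \(ζ : Nat). succ ζ) μ) zero
  ~> \(β : Nat). \(ε : Nat). elimNat (\(μ : Nat). Nat) (succ (succ (succ (succ zero)))) (\(l : Nat). \(w : Nat). succ w) zero
  ~> \(β : Nat). \(ε : Nat). succ (succ (succ (succ zero)))
the term's type:
  Nat -> Nat -> Nat


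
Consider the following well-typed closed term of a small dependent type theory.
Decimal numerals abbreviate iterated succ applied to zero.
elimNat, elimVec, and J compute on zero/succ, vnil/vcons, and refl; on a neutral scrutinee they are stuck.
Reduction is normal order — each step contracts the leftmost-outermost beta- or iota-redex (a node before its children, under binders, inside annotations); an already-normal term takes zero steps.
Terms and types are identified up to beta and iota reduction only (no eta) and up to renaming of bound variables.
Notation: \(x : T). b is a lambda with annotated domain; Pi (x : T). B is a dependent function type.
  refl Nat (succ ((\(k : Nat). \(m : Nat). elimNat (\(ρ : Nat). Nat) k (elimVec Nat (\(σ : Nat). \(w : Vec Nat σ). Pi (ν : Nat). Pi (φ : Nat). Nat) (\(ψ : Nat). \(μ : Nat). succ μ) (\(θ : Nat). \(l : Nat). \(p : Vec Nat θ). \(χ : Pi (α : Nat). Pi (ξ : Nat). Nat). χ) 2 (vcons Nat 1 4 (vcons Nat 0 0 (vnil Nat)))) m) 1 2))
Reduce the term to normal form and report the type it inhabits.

resulting normal form:
  refl Nat 4
the term's type:
  Eq Nat 4 4


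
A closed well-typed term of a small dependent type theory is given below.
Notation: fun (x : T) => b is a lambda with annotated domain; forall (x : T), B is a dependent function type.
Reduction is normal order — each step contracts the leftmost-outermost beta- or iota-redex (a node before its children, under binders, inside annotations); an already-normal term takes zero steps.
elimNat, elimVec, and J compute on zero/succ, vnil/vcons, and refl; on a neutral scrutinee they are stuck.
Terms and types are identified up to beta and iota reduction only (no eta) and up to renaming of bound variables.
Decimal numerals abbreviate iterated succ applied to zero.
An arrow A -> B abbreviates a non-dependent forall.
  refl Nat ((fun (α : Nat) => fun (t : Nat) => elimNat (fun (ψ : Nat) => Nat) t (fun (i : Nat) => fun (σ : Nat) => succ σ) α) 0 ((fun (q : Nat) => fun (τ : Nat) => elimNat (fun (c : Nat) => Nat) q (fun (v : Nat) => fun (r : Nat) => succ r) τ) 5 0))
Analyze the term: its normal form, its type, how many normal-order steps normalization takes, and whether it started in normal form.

normal form:
  refl Nat 5
type:
  Eq Nat 5 5
steps to reach normal form (normal order): 6
already normal: no
first redex: a beta-redex


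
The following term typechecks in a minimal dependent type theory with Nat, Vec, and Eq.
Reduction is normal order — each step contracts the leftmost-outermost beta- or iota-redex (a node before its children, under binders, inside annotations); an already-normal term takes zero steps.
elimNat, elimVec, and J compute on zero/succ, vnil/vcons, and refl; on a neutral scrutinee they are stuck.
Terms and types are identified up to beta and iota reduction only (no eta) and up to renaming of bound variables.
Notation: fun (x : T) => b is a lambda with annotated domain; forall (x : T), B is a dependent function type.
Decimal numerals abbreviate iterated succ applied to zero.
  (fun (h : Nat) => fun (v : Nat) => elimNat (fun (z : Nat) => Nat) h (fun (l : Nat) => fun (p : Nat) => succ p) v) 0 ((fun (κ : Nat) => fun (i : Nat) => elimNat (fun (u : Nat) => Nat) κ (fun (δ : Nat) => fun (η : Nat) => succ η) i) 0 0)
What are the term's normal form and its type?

resulting normal form:
  0
the term's type:
  Nat
observation: contracting a beta-redex first, the term normalizes in 6 steps.


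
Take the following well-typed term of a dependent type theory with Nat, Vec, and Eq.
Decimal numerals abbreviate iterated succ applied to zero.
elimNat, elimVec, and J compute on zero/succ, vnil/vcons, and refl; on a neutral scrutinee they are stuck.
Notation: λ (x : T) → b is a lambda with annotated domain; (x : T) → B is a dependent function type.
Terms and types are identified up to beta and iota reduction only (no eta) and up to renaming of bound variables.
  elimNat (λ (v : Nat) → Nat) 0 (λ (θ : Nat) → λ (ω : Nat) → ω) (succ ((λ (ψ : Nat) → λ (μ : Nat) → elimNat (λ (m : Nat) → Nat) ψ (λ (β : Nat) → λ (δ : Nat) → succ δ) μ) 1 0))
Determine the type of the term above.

type:
  Nat


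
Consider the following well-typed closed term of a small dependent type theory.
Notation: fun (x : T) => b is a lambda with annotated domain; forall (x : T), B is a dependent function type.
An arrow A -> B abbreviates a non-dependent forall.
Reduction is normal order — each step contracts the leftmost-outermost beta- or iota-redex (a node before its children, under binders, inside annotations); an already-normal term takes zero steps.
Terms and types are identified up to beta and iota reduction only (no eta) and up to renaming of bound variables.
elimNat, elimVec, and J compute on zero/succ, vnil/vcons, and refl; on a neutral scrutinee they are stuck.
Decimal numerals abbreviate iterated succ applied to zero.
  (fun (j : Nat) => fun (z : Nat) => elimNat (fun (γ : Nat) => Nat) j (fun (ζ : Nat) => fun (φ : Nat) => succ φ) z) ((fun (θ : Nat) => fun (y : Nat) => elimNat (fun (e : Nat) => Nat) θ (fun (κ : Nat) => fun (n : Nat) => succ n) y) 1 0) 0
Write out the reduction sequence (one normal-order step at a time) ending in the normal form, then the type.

normal-order reduction sequence:
  (fun (j : Nat) => fun (z : Nat) => elimNat (fun (γ : Nat) => Nat) j (fun (ζ : Nat) => fun (φ : Nat) => succ φ) z) ((fun (θ : Nat) => fun (y : Nat) => elimNat (fun (e : Nat) => Nat) θ (fun (κ : Nat) => fun (n : Nat) => succ n) y) 1 0) 0
  ~> (fun (j : Nat) => elimNat (fun (z : Nat) => Nat) ((fun (γ : Nat) => fun (ζ : Nat) => elimNat (fun (φ : Nat) => Nat) γ (fun (θ : Nat) => fun (y : Nat) => succ y) ζ) 1 0) (fun (e : Nat) => fun (κ : Nat) => succ κ) j) 0
  ~> elimNat (fun (j : Nat) => Nat) ((fun (z : Nat) => fun (γ : Nat) => elimNat (fun (ζ : Nat) => Nat) z (fun (φ : Nat) => fun (θ : Nat) => succ θ) γ) 1 0) (fun (y : Nat) => fun (e : Nat) => succ e) 0
  ~> (fun (j : Nat) => fun (z : Nat) => elimNat (fun (γ : Nat) => Nat) j (fun (ζ : Nat) => fun (φ : Nat) => succ φ) z) 1 0
  ~> (fun (j : Nat) => elimNat (fun (z : Nat) => Nat) 1 (fun (γ : Nat) => fun (ζ : Nat) => succ ζ) j) 0
  ~> elimNat (fun (j : Nat) => Nat) 1 (fun (z : Nat) => fun (γ : Nat) => succ γ) 0
  ~> 1
inferred type:
  Nat


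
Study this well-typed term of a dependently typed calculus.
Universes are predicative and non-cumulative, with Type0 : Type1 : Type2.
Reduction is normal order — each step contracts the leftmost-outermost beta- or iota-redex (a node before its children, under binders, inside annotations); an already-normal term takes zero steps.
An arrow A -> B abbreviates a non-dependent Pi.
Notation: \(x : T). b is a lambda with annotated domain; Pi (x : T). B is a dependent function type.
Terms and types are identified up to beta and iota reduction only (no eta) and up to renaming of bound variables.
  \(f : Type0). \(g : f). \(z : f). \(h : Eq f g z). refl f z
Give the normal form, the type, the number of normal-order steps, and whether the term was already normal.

resulting normal form:
  \(f : Type0). \(g : f). \(z : f). \(h : Eq f g z). refl f z
inferred type:
  Pi (f : Type0). Pi (g : f). Pi (z : f). Eq f g z -> Eq f z z
steps to reach normal form (normal order): 0
term was already normal: yes


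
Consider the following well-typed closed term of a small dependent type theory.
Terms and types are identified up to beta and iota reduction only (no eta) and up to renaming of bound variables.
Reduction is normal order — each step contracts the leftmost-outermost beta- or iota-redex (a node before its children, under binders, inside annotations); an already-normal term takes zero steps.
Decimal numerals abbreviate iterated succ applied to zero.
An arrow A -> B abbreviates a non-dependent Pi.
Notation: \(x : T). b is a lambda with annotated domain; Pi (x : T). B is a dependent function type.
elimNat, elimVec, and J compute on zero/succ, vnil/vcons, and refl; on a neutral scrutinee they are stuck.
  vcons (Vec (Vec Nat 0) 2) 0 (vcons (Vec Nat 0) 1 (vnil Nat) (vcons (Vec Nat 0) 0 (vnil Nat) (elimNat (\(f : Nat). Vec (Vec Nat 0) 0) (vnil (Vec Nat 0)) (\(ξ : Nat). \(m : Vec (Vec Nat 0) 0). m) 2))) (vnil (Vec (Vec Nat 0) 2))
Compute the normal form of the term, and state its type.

resulting normal form:
  vcons (Vec (Vec Nat 0) 2) 0 (vcons (Vec Nat 0) 1 (vnil Nat) (vcons (Vec Nat 0) 0 (vnil Nat) (vnil (Vec Nat 0)))) (vnil (Vec (Vec Nat 0) 2))
type:
  Vec (Vec (Vec Nat 0) 2) 1
observation: the leftmost-outermost redex is an elimNat iota-redex, and normalization takes 7 steps.


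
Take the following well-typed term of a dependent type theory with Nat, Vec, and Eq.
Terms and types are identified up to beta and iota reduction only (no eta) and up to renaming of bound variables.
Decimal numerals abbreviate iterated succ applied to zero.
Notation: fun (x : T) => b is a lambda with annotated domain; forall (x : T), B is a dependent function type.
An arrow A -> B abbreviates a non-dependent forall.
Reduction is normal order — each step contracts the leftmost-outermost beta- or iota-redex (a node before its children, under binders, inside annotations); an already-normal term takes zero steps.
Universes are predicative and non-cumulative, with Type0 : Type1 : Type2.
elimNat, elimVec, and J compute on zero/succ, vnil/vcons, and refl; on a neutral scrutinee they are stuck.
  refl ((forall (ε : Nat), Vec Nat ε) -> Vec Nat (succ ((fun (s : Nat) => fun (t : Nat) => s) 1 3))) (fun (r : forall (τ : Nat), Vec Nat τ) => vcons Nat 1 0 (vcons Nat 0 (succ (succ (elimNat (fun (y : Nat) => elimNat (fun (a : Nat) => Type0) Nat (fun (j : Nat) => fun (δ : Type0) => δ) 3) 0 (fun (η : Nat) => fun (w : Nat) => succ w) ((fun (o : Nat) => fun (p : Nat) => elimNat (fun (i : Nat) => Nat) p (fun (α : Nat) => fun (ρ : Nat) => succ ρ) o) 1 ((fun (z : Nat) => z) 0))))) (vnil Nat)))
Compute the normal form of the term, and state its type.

resulting normal form:
  refl ((forall (ε : Nat), Vec Nat ε) -> Vec Nat 2) (fun (s : forall (t : Nat), Vec Nat t) => vcons Nat 1 0 (vcons Nat 0 3 (vnil Nat)))
inferred type:
  Eq ((forall (ε : Nat), Vec Nat ε) -> Vec Nat 2) (fun (s : forall (t : Nat), Vec Nat t) => vcons Nat 1 0 (vcons Nat 0 3 (vnil Nat))) (fun (r : forall (τ : Nat), Vec Nat τ) => vcons Nat 1 0 (vcons Nat 0 3 (vnil Nat)))
observation: the first redex contracted is a beta-redex; the normal form is reached in 23 normal-order steps.


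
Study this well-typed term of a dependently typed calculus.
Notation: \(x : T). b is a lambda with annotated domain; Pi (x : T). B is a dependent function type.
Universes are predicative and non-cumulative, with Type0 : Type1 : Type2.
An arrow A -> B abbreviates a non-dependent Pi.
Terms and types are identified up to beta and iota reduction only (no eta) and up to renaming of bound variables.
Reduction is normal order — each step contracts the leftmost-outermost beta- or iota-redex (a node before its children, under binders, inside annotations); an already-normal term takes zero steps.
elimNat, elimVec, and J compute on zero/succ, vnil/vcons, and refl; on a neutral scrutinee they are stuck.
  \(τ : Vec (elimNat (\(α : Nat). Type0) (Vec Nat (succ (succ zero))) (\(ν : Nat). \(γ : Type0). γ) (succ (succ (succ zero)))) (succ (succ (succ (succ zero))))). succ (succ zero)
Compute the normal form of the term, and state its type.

reduced normal form:
  \(τ : Vec (Vec Nat (succ (succ zero))) (succ (succ (succ (succ zero))))). succ (succ zero)
inferred type:
  Vec (Vec Nat (succ (succ zero))) (succ (succ (succ (succ zero)))) -> Nat


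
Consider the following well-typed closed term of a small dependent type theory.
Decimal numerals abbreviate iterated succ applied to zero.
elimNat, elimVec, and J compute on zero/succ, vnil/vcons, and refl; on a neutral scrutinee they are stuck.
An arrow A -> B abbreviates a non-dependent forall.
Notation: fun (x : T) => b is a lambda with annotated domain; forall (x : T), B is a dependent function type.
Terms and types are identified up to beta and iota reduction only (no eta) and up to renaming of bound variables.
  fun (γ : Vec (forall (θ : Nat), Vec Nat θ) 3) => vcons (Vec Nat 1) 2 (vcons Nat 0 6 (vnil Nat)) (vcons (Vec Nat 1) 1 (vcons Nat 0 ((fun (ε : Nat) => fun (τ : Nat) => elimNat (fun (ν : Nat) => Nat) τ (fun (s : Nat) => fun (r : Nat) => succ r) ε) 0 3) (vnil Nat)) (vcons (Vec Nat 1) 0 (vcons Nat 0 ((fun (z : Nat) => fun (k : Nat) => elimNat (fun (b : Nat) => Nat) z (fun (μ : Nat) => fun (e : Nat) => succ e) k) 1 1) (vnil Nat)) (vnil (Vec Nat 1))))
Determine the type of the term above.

the term's type:
  Vec (forall (γ : Nat), Vec Nat γ) 3 -> Vec (Vec Nat 1) 3


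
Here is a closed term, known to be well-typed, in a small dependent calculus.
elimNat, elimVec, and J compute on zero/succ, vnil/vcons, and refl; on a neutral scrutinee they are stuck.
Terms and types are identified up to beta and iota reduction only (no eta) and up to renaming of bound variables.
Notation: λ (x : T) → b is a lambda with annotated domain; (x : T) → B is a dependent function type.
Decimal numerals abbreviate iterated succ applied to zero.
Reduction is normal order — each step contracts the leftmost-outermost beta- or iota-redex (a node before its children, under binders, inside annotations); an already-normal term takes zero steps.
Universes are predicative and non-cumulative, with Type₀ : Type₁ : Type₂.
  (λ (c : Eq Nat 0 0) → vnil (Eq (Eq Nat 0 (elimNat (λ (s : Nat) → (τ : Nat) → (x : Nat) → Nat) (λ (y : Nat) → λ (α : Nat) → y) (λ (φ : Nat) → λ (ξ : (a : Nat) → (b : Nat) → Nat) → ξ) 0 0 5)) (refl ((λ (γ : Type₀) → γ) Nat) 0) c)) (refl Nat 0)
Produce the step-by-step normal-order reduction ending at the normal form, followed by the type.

normal-order reduction sequence:
  (λ (c : Eq Nat 0 0) → vnil (Eq (Eq Nat 0 (elimNat (λ (s : Nat) → (τ : Nat) → (x : Nat) → Nat) (λ (y : Nat) → λ (α : Nat) → y) (λ (φ : Nat) → λ (ξ : (a : Nat) → (b : Nat) → Nat) → ξ) 0 0 5)) (refl ((λ (γ : Type₀) → γ) Nat) 0) c)) (refl Nat 0)
  ~> vnil (Eq (Eq Nat 0 (elimNat (λ (c : Nat) → (s : Nat) → (τ : Nat) → Nat) (λ (x : Nat) → λ (y : Nat) → x) (λ (α : Nat) → λ (φ : (ξ : Nat) → (a : Nat) → Nat) → φ) 0 0 5)) (refl ((λ (b : Type₀) → b) Nat) 0) (refl Nat 0))
  ~> vnil (Eq (Eq Nat 0 ((λ (c : Nat) → λ (s : Nat) → c) 0 5)) (refl ((λ (τ : Type₀) → τ) Nat) 0) (refl Nat 0))
  ~> vnil (Eq (Eq Nat 0 ((λ (c : Nat) → 0) 5)) (refl ((λ (s : Type₀) → s) Nat) 0) (refl Nat 0))
  ~> vnil (Eq (Eq Nat 0 0) (refl ((λ (c : Type₀) → c) Nat) 0) (refl Nat 0))
  ~> vnil (Eq (Eq Nat 0 0) (refl Nat 0) (refl Nat 0))
inferred type:
  Vec (Eq (Eq Nat 0 0) (refl Nat 0) (refl Nat 0)) 0


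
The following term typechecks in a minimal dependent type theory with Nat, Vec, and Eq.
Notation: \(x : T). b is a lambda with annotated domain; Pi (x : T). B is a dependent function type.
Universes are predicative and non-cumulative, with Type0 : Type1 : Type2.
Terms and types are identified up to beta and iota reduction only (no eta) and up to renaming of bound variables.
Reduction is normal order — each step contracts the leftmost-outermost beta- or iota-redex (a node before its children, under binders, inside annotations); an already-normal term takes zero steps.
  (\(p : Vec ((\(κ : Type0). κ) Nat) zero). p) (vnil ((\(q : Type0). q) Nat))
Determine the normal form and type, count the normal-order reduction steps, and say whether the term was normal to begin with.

normal form:
  vnil Nat
the term's type:
  Vec Nat zero
reduction steps (normal order): 2
started in normal form: no
first redex: a beta-redex


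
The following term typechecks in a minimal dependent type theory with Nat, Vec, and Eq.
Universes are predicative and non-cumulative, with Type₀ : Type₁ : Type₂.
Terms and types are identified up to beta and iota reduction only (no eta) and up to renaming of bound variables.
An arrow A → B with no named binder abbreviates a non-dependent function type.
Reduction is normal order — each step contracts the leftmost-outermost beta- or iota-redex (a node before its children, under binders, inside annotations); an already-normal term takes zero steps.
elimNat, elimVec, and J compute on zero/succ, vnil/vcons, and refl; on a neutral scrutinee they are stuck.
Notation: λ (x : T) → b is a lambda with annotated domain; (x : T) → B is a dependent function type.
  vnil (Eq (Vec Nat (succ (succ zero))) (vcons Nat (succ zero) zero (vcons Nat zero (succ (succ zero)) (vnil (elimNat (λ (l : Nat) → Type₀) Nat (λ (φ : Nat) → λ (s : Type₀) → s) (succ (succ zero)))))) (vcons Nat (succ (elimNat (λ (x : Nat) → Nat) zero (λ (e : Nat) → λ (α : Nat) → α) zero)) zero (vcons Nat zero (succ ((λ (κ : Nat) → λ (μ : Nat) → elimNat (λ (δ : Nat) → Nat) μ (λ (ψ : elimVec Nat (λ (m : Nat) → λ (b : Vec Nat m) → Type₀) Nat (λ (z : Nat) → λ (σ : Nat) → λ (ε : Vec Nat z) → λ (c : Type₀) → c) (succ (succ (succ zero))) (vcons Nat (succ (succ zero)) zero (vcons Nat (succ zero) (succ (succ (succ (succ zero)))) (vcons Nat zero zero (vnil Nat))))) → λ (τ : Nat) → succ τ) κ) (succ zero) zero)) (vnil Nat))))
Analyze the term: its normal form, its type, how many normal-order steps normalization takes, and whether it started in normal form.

reduced normal form:
  vnil (Eq (Vec Nat (succ (succ zero))) (vcons Nat (succ zero) zero (vcons Nat zero (succ (succ zero)) (vnil Nat))) (vcons Nat (succ zero) zero (vcons Nat zero (succ (succ zero)) (vnil Nat))))
type:
  Vec (Eq (Vec Nat (succ (succ zero))) (vcons Nat (succ zero) zero (vcons Nat zero (succ (succ zero)) (vnil Nat))) (vcons Nat (succ zero) zero (vcons Nat zero (succ (succ zero)) (vnil Nat)))) zero
normal-order step count: 14
term was already normal: no
first contracted redex: an elimNat iota-redex


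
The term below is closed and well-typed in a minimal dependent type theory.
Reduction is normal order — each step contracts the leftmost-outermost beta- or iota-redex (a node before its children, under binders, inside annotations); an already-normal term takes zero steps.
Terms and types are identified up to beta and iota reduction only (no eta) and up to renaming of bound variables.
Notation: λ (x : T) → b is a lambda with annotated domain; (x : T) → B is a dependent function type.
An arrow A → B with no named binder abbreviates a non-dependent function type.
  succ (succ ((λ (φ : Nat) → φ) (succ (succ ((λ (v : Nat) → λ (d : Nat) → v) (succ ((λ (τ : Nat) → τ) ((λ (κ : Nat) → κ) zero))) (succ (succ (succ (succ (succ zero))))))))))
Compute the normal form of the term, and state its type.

normal form:
  succ (succ (succ (succ (succ zero))))
the term's type:
  Nat


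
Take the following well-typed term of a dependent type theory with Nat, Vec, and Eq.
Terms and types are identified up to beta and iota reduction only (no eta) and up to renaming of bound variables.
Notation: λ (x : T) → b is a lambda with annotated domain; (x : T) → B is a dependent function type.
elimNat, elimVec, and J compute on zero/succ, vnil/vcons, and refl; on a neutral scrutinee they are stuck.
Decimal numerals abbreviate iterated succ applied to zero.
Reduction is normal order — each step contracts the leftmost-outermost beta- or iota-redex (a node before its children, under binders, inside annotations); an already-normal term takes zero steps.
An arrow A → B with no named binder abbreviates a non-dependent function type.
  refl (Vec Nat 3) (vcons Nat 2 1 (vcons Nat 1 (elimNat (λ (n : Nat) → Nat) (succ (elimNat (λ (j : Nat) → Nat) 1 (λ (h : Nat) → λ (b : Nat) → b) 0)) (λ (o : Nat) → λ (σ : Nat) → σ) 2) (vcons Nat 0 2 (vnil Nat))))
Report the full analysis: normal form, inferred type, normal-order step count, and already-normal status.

resulting normal form:
  refl (Vec Nat 3) (vcons Nat 2 1 (vcons Nat 1 2 (vcons Nat 0 2 (vnil Nat))))
the term's type:
  Eq (Vec Nat 3) (vcons Nat 2 1 (vcons Nat 1 2 (vcons Nat 0 2 (vnil Nat)))) (vcons Nat 2 1 (vcons Nat 1 2 (vcons Nat 0 2 (vnil Nat))))
reduction steps (normal order): 8
started in normal form: no
first contracted redex: an elimNat iota-redex


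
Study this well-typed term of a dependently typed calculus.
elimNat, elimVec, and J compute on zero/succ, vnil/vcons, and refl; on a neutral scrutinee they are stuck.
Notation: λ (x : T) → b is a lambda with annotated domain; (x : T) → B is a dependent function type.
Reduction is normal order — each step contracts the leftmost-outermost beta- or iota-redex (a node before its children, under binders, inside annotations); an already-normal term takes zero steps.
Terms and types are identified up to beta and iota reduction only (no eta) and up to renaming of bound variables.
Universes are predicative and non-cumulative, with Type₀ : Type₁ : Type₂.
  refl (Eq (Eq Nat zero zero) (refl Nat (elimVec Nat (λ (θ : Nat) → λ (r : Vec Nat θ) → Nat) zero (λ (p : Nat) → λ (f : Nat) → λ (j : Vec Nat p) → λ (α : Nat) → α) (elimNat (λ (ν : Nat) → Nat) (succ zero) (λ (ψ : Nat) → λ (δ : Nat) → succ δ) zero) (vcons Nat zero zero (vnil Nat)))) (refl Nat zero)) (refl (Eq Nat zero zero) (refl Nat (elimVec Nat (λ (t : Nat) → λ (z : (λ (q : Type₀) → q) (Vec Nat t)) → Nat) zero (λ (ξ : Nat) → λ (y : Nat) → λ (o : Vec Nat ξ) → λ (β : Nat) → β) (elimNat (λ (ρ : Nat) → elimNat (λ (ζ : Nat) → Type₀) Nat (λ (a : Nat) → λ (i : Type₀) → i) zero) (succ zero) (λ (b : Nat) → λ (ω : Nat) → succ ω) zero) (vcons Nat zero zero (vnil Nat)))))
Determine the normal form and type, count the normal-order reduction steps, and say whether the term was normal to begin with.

resulting normal form:
  refl (Eq (Eq Nat zero zero) (refl Nat zero) (refl Nat zero)) (refl (Eq Nat zero zero) (refl Nat zero))
the term's type:
  Eq (Eq (Eq Nat zero zero) (refl Nat zero) (refl Nat zero)) (refl (Eq Nat zero zero) (refl Nat zero)) (refl (Eq Nat zero zero) (refl Nat zero))
steps to reach normal form (normal order): 12
started in normal form: no
first contracted redex: an elimVec iota-redex
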